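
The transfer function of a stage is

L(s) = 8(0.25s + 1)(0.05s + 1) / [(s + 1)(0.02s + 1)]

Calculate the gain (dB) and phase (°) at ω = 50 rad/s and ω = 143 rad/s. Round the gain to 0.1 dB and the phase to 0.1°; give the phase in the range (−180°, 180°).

At ω = 50 rad/s:
zero (1 + j50·0.25) = 1 + j12.5 → |·| ≈ 12.54, ∠ ≈ 85.43°
zero (1 + j50·0.05) = 1 + j2.5 → |·| ≈ 2.6926, ∠ ≈ 68.20°
pole (1 + j50·1) = 1 + j50 → |·| ≈ 50.01, ∠ ≈ 88.85°
pole (1 + j50·0.02) = 1 + j1 → |·| ≈ 1.4142, ∠ ≈ 45.00°
|L| = 8 · 12.54 · 2.6926 / (50.01 · 1.4142) ≈ 3.8194
Gain = 20 log₁₀(3.8194) ≈ 11.64 dB
∠L = (85.43° + 68.20°) − (88.85° + 45.00°) = 19.78°

At ω = 143 rad/s:
zero (1 + j143·0.25) = 1 + j35.75 → |·| ≈ 35.764, ∠ ≈ 88.40°
zero (1 + j143·0.05) = 1 + j7.15 → |·| ≈ 7.2196, ∠ ≈ 82.04°
pole (1 + j143·1) = 1 + j143 → |·| ≈ 143, ∠ ≈ 89.60°
pole (1 + j143·0.02) = 1 + j2.86 → |·| ≈ 3.0298, ∠ ≈ 70.73°
|L| = 8 · 35.764 · 7.2196 / (143 · 3.0298) ≈ 4.7676
Gain = 20 log₁₀(4.7676) ≈ 13.57 dB
∠L = (88.40° + 82.04°) − (89.60° + 70.73°) = 10.11°

ω = 50: 11.6 dB, 19.8°; ω = 143: 13.6 dB, 10.1°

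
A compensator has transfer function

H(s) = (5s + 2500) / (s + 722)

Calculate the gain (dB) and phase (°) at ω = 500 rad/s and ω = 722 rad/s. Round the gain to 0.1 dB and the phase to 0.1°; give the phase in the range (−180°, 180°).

ω = 500: 12.1 dB, 10.3°; ω = 722: 12.7 dB, 10.3°

Substitute s = j500:
Numerator: 5(j500) + 2500 = 2500 + j2500
Denominator: (j500) + 722 = 722 + j500
|N| = √(2500² + 2500²) ≈ 3535.5, ∠N ≈ 45.00°
|D| = √(722² + 500²) ≈ 878.23, ∠D ≈ 34.70°
|H| = 3535.5 / 878.23 ≈ 4.0257
Gain = 20 log₁₀(4.0257) ≈ 12.10 dB
∠H = 45.00° − 34.70° = 10.30°

Substitute s = j722:
Numerator: 5(j722) + 2500 = 2500 + j3610
Denominator: (j722) + 722 = 722 + j722
|N| = √(2500² + 3610²) ≈ 4391.1, ∠N ≈ 55.30°
|D| = √(722² + 722²) ≈ 1021.1, ∠D ≈ 45.00°
|H| = 4391.1 / 1021.1 ≈ 4.3004
Gain = 20 log₁₀(4.3004) ≈ 12.67 dB
∠H = 55.30° − 45.00° = 10.30°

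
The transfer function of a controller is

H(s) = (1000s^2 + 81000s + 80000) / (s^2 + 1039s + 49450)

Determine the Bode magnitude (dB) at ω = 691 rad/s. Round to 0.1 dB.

55.2 dB

Substitute s = j691:
Numerator: 1000(j691)^2 + 81000(j691) + 80000 = -477401000 + j55971000
Denominator: (j691)^2 + 1039(j691) + 49450 = -428031 + j717949
|N| = √(477401000² + 55971000²) ≈ 4.8067e+08, ∠N ≈ 173.31°
|D| = √(428031² + 717949²) ≈ 8.3586e+05, ∠D ≈ 120.80°
|H| = 4.8067e+08 / 8.3586e+05 ≈ 575.06
Gain = 20 log₁₀(575.06) ≈ 55.19 dB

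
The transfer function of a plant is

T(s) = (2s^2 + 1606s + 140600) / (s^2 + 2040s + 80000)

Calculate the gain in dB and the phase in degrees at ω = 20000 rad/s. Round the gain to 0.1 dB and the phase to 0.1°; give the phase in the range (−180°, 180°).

Substitute s = j20000:
Numerator: 2(j20000)^2 + 1606(j20000) + 140600 = -799859400 + j32120000
Denominator: (j20000)^2 + 2040(j20000) + 80000 = -399920000 + j40800000
|N| = √(799859400² + 32120000²) ≈ 8.005e+08, ∠N ≈ 177.70°
|D| = √(399920000² + 40800000²) ≈ 4.02e+08, ∠D ≈ 174.17°
|T| = 8.005e+08 / 4.02e+08 ≈ 1.9913
Gain = 20 log₁₀(1.9913) ≈ 5.98 dB
∠T = 177.70° − 174.17° = 3.53°

6.0 dB, 3.5°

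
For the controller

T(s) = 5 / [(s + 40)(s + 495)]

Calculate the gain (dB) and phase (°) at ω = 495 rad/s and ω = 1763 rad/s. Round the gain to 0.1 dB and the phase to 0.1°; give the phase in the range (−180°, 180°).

At s = jω = j495:
pole (s+40): 40 + j495 → |·| = √(40²+495²) = √246625 ≈ 496.61, ∠ = arctan(495/40) ≈ 85.38°
pole (s+495): 495 + j495 → |·| = √(495²+495²) = √490050 ≈ 700.04, ∠ = arctan(495/495) ≈ 45.00°
|T| = 5 / 3.4765e+05 ≈ 1.4382e-05
Gain = 20 log₁₀(1.4382e-05) ≈ -96.84 dB
∠T = 0.00° − 130.38° = -130.38°

At s = jω = j1763:
pole (s+40): 40 + j1763 → |·| = √(40²+1763²) = √3109769 ≈ 1763.5, ∠ = arctan(1763/40) ≈ 88.70°
pole (s+495): 495 + j1763 → |·| = √(495²+1763²) = √3353194 ≈ 1831.2, ∠ = arctan(1763/495) ≈ 74.32°
|T| = 5 / 3.2293e+06 ≈ 1.5483e-06
Gain = 20 log₁₀(1.5483e-06) ≈ -116.20 dB
∠T = 0.00° − 163.02° = -163.02°

ω = 495: -96.8 dB, -130.4°; ω = 1763: -116.2 dB, -163.0°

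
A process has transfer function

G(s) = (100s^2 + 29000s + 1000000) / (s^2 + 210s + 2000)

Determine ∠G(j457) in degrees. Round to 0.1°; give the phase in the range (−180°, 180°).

Substitute s = j457:
Numerator: 100(j457)^2 + 29000(j457) + 1000000 = -19884900 + j13253000
Denominator: (j457)^2 + 210(j457) + 2000 = -206849 + j95970
|N| = √(19884900² + 13253000²) ≈ 2.3897e+07, ∠N ≈ 146.32°
|D| = √(206849² + 95970²) ≈ 2.2803e+05, ∠D ≈ 155.11°
∠G = 146.32° − 155.11° = -8.79°

-8.8°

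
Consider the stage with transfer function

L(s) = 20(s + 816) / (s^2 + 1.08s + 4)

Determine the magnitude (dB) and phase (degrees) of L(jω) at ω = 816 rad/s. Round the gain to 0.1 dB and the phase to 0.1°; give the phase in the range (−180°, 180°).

-29.2 dB, -134.9°

At s = jω = j816:
zero (s+816): 816 + j816 → |·| = √(816²+816²) = √1331712 ≈ 1154, ∠ = arctan(816/816) ≈ 45.00°
quadratic: (j816)² + 1.08·j816 + 4 = -665852 + j881.28 → |·| ≈ 6.6585e+05, ∠ ≈ 179.92°
|L| = 20 · 1154 / 6.6585e+05 ≈ 0.034662
Gain = 20 log₁₀(0.034662) ≈ -29.20 dB
∠L = 45.00° − 179.92° = -134.92°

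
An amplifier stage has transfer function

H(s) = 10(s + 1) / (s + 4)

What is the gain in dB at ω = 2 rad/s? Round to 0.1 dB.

14.0 dB

At s = jω = j2:
zero (s+1): 1 + j2 → |·| = √(1²+2²) = √5 ≈ 2.2361, ∠ = arctan(2/1) ≈ 63.43°
pole (s+4): 4 + j2 → |·| = √(4²+2²) = √20 ≈ 4.4721, ∠ = arctan(2/4) ≈ 26.57°
|H| = 10 · 2.2361 / 4.4721 ≈ 5.0001
Gain = 20 log₁₀(5.0001) ≈ 13.98 dB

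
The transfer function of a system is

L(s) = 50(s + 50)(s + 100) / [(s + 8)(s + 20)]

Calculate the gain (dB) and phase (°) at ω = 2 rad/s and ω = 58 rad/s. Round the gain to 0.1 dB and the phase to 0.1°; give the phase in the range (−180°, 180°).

ω = 2: 63.6 dB, -16.3°; ω = 58: 41.8 dB, -73.8°

At s = jω = j2:
zero (s+50): 50 + j2 → |·| = √(50²+2²) = √2504 ≈ 50.04, ∠ = arctan(2/50) ≈ 2.29°
zero (s+100): 100 + j2 → |·| = √(100²+2²) = √10004 ≈ 100.02, ∠ = arctan(2/100) ≈ 1.15°
pole (s+8): 8 + j2 → |·| = √(8²+2²) = √68 ≈ 8.2462, ∠ = arctan(2/8) ≈ 14.04°
pole (s+20): 20 + j2 → |·| = √(20²+2²) = √404 ≈ 20.1, ∠ = arctan(2/20) ≈ 5.71°
|L| = 50 · 5005 / 165.75 ≈ 1509.8
Gain = 20 log₁₀(1509.8) ≈ 63.58 dB
∠L = 3.44° − 19.75° = -16.31°

At s = jω = j58:
zero (s+50): 50 + j58 → |·| = √(50²+58²) = √5864 ≈ 76.577, ∠ = arctan(58/50) ≈ 49.24°
zero (s+100): 100 + j58 → |·| = √(100²+58²) = √13364 ≈ 115.6, ∠ = arctan(58/100) ≈ 30.11°
pole (s+8): 8 + j58 → |·| = √(8²+58²) = √3428 ≈ 58.549, ∠ = arctan(58/8) ≈ 82.15°
pole (s+20): 20 + j58 → |·| = √(20²+58²) = √3764 ≈ 61.351, ∠ = arctan(58/20) ≈ 70.97°
|L| = 50 · 8852.3 / 3592 ≈ 123.22
Gain = 20 log₁₀(123.22) ≈ 41.81 dB
∠L = 79.35° − 153.12° = -73.77°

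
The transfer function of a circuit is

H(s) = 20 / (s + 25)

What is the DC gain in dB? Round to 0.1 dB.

-1.9 dB

H(0) = 20 / (25) = 0.8
20 log₁₀(0.8) ≈ -1.94 dB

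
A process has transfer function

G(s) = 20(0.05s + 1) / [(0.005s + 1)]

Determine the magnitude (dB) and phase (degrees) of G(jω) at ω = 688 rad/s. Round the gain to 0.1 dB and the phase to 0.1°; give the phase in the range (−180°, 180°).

At ω = 688 rad/s:
zero (1 + j688·0.05) = 1 + j34.4 → |·| ≈ 34.415, ∠ ≈ 88.33°
pole (1 + j688·0.005) = 1 + j3.44 → |·| ≈ 3.5824, ∠ ≈ 73.79°
|G| = 20 · 34.415 / (3.5824) ≈ 192.13
Gain = 20 log₁₀(192.13) ≈ 45.67 dB
∠G = (88.33°) − (73.79°) = 14.54°

45.7 dB, 14.5°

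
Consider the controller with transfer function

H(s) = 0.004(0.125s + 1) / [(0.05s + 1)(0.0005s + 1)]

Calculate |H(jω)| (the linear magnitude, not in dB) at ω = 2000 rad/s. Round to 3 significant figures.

0.00707

At ω = 2000 rad/s:
zero (1 + j2000·0.125) = 1 + j250 → |·| ≈ 250, ∠ ≈ 89.77°
pole (1 + j2000·0.05) = 1 + j100 → |·| ≈ 100, ∠ ≈ 89.43°
pole (1 + j2000·0.0005) = 1 + j1 → |·| ≈ 1.4142, ∠ ≈ 45.00°
|H| = 0.004 · 250 / (100 · 1.4142) ≈ 0.0070711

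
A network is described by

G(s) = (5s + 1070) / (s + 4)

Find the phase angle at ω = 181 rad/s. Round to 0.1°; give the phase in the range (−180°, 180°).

Substitute s = j181:
Numerator: 5(j181) + 1070 = 1070 + j905
Denominator: (j181) + 4 = 4 + j181
|N| = √(1070² + 905²) ≈ 1401.4, ∠N ≈ 40.22°
|D| = √(4² + 181²) ≈ 181.04, ∠D ≈ 88.73°
∠G = 40.22° − 88.73° = -48.51°

-48.5°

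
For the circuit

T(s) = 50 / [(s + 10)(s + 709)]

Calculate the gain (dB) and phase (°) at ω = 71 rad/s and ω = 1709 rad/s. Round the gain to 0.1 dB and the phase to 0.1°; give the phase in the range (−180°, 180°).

ω = 71: -60.2 dB, -87.7°; ω = 1709: -96.0 dB, -157.1°

At s = jω = j71:
pole (s+10): 10 + j71 → |·| = √(10²+71²) = √5141 ≈ 71.701, ∠ = arctan(71/10) ≈ 81.98°
pole (s+709): 709 + j71 → |·| = √(709²+71²) = √507722 ≈ 712.55, ∠ = arctan(71/709) ≈ 5.72°
|T| = 50 / 51091 ≈ 0.00097865
Gain = 20 log₁₀(0.00097865) ≈ -60.19 dB
∠T = 0.00° − 87.70° = -87.70°

At s = jω = j1709:
pole (s+10): 10 + j1709 → |·| = √(10²+1709²) = √2920781 ≈ 1709, ∠ = arctan(1709/10) ≈ 89.66°
pole (s+709): 709 + j1709 → |·| = √(709²+1709²) = √3423362 ≈ 1850.2, ∠ = arctan(1709/709) ≈ 67.47°
|T| = 50 / 3.162e+06 ≈ 1.5813e-05
Gain = 20 log₁₀(1.5813e-05) ≈ -96.02 dB
∠T = 0.00° − 157.13° = -157.13°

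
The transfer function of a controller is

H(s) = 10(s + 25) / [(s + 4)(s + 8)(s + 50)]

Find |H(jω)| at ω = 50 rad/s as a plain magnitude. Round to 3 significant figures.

0.00311

At s = jω = j50:
zero (s+25): 25 + j50 → |·| = √(25²+50²) = √3125 ≈ 55.902, ∠ = arctan(50/25) ≈ 63.43°
pole (s+4): 4 + j50 → |·| = √(4²+50²) = √2516 ≈ 50.16, ∠ = arctan(50/4) ≈ 85.43°
pole (s+8): 8 + j50 → |·| = √(8²+50²) = √2564 ≈ 50.636, ∠ = arctan(50/8) ≈ 80.91°
pole (s+50): 50 + j50 → |·| = √(50²+50²) = √5000 ≈ 70.711, ∠ = arctan(50/50) ≈ 45.00°
|H| = 10 · 55.902 / 1.796e+05 ≈ 0.0031126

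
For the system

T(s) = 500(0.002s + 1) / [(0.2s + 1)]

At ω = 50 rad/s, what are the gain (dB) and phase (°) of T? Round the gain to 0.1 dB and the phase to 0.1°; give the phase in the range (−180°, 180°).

At ω = 50 rad/s:
zero (1 + j50·0.002) = 1 + j0.1 → |·| ≈ 1.005, ∠ ≈ 5.71°
pole (1 + j50·0.2) = 1 + j10 → |·| ≈ 10.05, ∠ ≈ 84.29°
|T| = 500 · 1.005 / (10.05) ≈ 50
Gain = 20 log₁₀(50) ≈ 33.98 dB
∠T = (5.71°) − (84.29°) = -78.58°

34.0 dB, -78.6°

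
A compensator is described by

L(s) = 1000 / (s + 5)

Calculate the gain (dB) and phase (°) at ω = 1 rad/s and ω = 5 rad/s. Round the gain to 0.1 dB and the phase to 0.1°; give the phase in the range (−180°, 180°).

Substitute s = j1:
Numerator: 1000 = 1000 + j0
Denominator: (j1) + 5 = 5 + j1
|N| = √(1000² + 0²) ≈ 1000, ∠N ≈ 0.00°
|D| = √(5² + 1²) ≈ 5.099, ∠D ≈ 11.31°
|L| = 1000 / 5.099 ≈ 196.12
Gain = 20 log₁₀(196.12) ≈ 45.85 dB
∠L = 0.00° − 11.31° = -11.31°

Substitute s = j5:
Numerator: 1000 = 1000 + j0
Denominator: (j5) + 5 = 5 + j5
|N| = √(1000² + 0²) ≈ 1000, ∠N ≈ 0.00°
|D| = √(5² + 5²) ≈ 7.0711, ∠D ≈ 45.00°
|L| = 1000 / 7.0711 ≈ 141.42
Gain = 20 log₁₀(141.42) ≈ 43.01 dB
∠L = 0.00° − 45.00° = -45.00°

ω = 1: 45.9 dB, -11.3°; ω = 5: 43.0 dB, -45.0°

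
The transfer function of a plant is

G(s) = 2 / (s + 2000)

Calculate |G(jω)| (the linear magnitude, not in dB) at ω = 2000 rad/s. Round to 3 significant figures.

Substitute s = j2000:
Numerator: 2 = 2 + j0
Denominator: (j2000) + 2000 = 2000 + j2000
|N| = √(2² + 0²) ≈ 2, ∠N ≈ 0.00°
|D| = √(2000² + 2000²) ≈ 2828.4, ∠D ≈ 45.00°
|G| = 2 / 2828.4 ≈ 0.00070711

0.000707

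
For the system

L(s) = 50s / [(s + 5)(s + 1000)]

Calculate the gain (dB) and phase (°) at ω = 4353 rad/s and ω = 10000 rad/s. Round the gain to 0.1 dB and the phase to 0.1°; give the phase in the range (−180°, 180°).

At s = jω = j4353:
zero at origin: s = j4353 → |·| = 4353, ∠ = 90.00°
pole (s+5): 5 + j4353 → |·| = √(5²+4353²) = √18948634 ≈ 4353, ∠ = arctan(4353/5) ≈ 89.93°
pole (s+1000): 1000 + j4353 → |·| = √(1000²+4353²) = √19948609 ≈ 4466.4, ∠ = arctan(4353/1000) ≈ 77.06°
|L| = 50 · 4353 / 1.9442e+07 ≈ 0.011195
Gain = 20 log₁₀(0.011195) ≈ -39.02 dB
∠L = 90.00° − 166.99° = -76.99°

At s = jω = j10000:
zero at origin: s = j10000 → |·| = 10000, ∠ = 90.00°
pole (s+5): 5 + j10000 → |·| = √(5²+10000²) = √100000025 ≈ 10000, ∠ = arctan(10000/5) ≈ 89.97°
pole (s+1000): 1000 + j10000 → |·| = √(1000²+10000²) = √101000000 ≈ 10050, ∠ = arctan(10000/1000) ≈ 84.29°
|L| = 50 · 10000 / 1.005e+08 ≈ 0.0049751
Gain = 20 log₁₀(0.0049751) ≈ -46.06 dB
∠L = 90.00° − 174.26° = -84.26°

ω = 4353: -39.0 dB, -77.0°; ω = 10000: -46.1 dB, -84.3°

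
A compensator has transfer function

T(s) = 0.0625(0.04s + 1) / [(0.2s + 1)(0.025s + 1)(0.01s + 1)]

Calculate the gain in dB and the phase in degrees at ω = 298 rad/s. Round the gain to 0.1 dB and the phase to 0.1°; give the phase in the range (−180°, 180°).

-65.5 dB, -157.6°

At ω = 298 rad/s:
zero (1 + j298·0.04) = 1 + j11.92 → |·| ≈ 11.962, ∠ ≈ 85.20°
pole (1 + j298·0.2) = 1 + j59.6 → |·| ≈ 59.608, ∠ ≈ 89.04°
pole (1 + j298·0.025) = 1 + j7.45 → |·| ≈ 7.5168, ∠ ≈ 82.35°
pole (1 + j298·0.01) = 1 + j2.98 → |·| ≈ 3.1433, ∠ ≈ 71.45°
|T| = 0.0625 · 11.962 / (59.608 · 7.5168 · 3.1433) ≈ 0.00053084
Gain = 20 log₁₀(0.00053084) ≈ -65.50 dB
∠T = (85.20°) − (89.04° + 82.35° + 71.45°) = -157.64°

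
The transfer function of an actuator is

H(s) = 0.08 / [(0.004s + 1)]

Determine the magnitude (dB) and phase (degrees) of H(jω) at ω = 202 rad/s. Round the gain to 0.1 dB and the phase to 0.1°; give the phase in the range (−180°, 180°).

At ω = 202 rad/s:
pole (1 + j202·0.004) = 1 + j0.808 → |·| ≈ 1.2856, ∠ ≈ 38.94°
|H| = 0.08 · 1 / (1.2856) ≈ 0.062228
Gain = 20 log₁₀(0.062228) ≈ -24.12 dB
∠H = (0°) − (38.94°) = -38.94°

-24.1 dB, -38.9°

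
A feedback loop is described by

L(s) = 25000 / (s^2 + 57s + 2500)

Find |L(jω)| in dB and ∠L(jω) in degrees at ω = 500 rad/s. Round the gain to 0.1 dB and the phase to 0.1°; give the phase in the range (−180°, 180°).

At s = jω = j500:
quadratic: (j500)² + 57·j500 + 2500 = -247500 + j28500 → |·| ≈ 2.4914e+05, ∠ ≈ 173.43°
|L| = 25000 / 2.4914e+05 ≈ 0.10035
Gain = 20 log₁₀(0.10035) ≈ -19.97 dB
∠L = 0.00° − 173.43° = -173.43°

-20.0 dB, -173.4°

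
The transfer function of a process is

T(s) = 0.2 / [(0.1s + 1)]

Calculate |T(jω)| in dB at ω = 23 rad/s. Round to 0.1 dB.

-22.0 dB

At ω = 23 rad/s:
pole (1 + j23·0.1) = 1 + j2.3 → |·| ≈ 2.508, ∠ ≈ 66.50°
|T| = 0.2 · 1 / (2.508) ≈ 0.079745
Gain = 20 log₁₀(0.079745) ≈ -21.97 dB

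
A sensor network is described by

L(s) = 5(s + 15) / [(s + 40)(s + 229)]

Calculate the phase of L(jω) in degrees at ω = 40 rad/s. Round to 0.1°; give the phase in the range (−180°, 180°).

14.5°

At s = jω = j40:
zero (s+15): 15 + j40 → |·| = √(15²+40²) = √1825 ≈ 42.72, ∠ = arctan(40/15) ≈ 69.44°
pole (s+40): 40 + j40 → |·| = √(40²+40²) = √3200 ≈ 56.569, ∠ = arctan(40/40) ≈ 45.00°
pole (s+229): 229 + j40 → |·| = √(229²+40²) = √54041 ≈ 232.47, ∠ = arctan(40/229) ≈ 9.91°
∠L = 69.44° − 54.91° = 14.53°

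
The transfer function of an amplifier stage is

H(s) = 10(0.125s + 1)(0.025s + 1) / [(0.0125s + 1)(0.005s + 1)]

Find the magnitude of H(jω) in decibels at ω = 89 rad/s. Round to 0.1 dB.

At ω = 89 rad/s:
zero (1 + j89·0.125) = 1 + j11.125 → |·| ≈ 11.17, ∠ ≈ 84.86°
zero (1 + j89·0.025) = 1 + j2.225 → |·| ≈ 2.4394, ∠ ≈ 65.80°
pole (1 + j89·0.0125) = 1 + j1.1125 → |·| ≈ 1.4959, ∠ ≈ 48.05°
pole (1 + j89·0.005) = 1 + j0.445 → |·| ≈ 1.0945, ∠ ≈ 23.99°
|H| = 10 · 11.17 · 2.4394 / (1.4959 · 1.0945) ≈ 166.42
Gain = 20 log₁₀(166.42) ≈ 44.42 dB

44.4 dB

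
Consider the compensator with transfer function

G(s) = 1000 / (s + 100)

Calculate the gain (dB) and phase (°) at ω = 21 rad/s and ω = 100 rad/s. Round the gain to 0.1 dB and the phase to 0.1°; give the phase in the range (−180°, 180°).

ω = 21: 19.8 dB, -11.9°; ω = 100: 17.0 dB, -45.0°

At s = jω = j21:
pole (s+100): 100 + j21 → |·| = √(100²+21²) = √10441 ≈ 102.18, ∠ = arctan(21/100) ≈ 11.86°
|G| = 1000 / 102.18 ≈ 9.7867
Gain = 20 log₁₀(9.7867) ≈ 19.81 dB
∠G = 0.00° − 11.86° = -11.86°

At s = jω = j100:
pole (s+100): 100 + j100 → |·| = √(100²+100²) = √20000 ≈ 141.42, ∠ = arctan(100/100) ≈ 45.00°
|G| = 1000 / 141.42 ≈ 7.0711
Gain = 20 log₁₀(7.0711) ≈ 16.99 dB
∠G = 0.00° − 45.00° = -45.00°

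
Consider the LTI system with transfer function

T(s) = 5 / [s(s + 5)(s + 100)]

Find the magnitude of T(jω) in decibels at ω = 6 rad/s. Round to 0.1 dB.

At s = jω = j6:
pole (s+5): 5 + j6 → |·| = √(5²+6²) = √61 ≈ 7.8102, ∠ = arctan(6/5) ≈ 50.19°
pole (s+100): 100 + j6 → |·| = √(100²+6²) = √10036 ≈ 100.18, ∠ = arctan(6/100) ≈ 3.43°
pole at origin: |s| = 6, ∠ = 90.00° (in denominator)
|T| = 5 / 4694.6 ≈ 0.0010651
Gain = 20 log₁₀(0.0010651) ≈ -59.45 dB

-59.5 dB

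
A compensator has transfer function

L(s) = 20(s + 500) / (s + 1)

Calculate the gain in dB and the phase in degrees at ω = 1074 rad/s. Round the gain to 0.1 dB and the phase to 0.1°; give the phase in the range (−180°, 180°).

26.9 dB, -24.9°

At s = jω = j1074:
zero (s+500): 500 + j1074 → |·| = √(500²+1074²) = √1403476 ≈ 1184.7, ∠ = arctan(1074/500) ≈ 65.04°
pole (s+1): 1 + j1074 → |·| = √(1²+1074²) = √1153477 ≈ 1074, ∠ = arctan(1074/1) ≈ 89.95°
|L| = 20 · 1184.7 / 1074 ≈ 22.061
Gain = 20 log₁₀(22.061) ≈ 26.87 dB
∠L = 65.04° − 89.95° = -24.91°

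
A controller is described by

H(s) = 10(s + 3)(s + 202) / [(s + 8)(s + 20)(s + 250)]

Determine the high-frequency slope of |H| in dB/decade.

-20 dB/decade

Each pole contributes −20 dB/decade at high frequency; each zero contributes +20 dB/decade.
Net: 2 zero(s) − 3 pole(s) → -20 dB/decade.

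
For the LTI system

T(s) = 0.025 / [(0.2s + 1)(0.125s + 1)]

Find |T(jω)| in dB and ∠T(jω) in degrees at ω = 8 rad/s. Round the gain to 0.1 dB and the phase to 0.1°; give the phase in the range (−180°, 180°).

At ω = 8 rad/s:
pole (1 + j8·0.2) = 1 + j1.6 → |·| ≈ 1.8868, ∠ ≈ 57.99°
pole (1 + j8·0.125) = 1 + j1 → |·| ≈ 1.4142, ∠ ≈ 45.00°
|T| = 0.025 · 1 / (1.8868 · 1.4142) ≈ 0.0093692
Gain = 20 log₁₀(0.0093692) ≈ -40.57 dB
∠T = (0°) − (57.99° + 45.00°) = -102.99°

-40.6 dB, -103.0°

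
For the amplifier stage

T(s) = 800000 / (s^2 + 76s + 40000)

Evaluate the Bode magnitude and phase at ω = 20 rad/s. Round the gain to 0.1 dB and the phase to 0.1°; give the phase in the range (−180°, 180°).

26.1 dB, -2.2°

At s = jω = j20:
quadratic: (j20)² + 76·j20 + 40000 = 39600 + j1520 → |·| ≈ 39629, ∠ ≈ 2.20°
|T| = 800000 / 39629 ≈ 20.187
Gain = 20 log₁₀(20.187) ≈ 26.10 dB
∠T = 0.00° − 2.20° = -2.20°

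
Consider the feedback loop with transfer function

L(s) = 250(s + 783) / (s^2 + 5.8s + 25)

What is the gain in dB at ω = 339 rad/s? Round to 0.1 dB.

At s = jω = j339:
zero (s+783): 783 + j339 → |·| = √(783²+339²) = √728010 ≈ 853.24, ∠ = arctan(339/783) ≈ 23.41°
quadratic: (j339)² + 5.8·j339 + 25 = -114896 + j1966.2 → |·| ≈ 1.1491e+05, ∠ ≈ 179.02°
|L| = 250 · 853.24 / 1.1491e+05 ≈ 1.8563
Gain = 20 log₁₀(1.8563) ≈ 5.37 dB

5.4 dB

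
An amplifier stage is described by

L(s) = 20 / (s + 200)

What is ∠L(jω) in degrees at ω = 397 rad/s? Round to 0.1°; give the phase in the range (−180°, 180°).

-63.3°

At s = jω = j397:
pole (s+200): 200 + j397 → |·| = √(200²+397²) = √197609 ≈ 444.53, ∠ = arctan(397/200) ≈ 63.26°
∠L = 0.00° − 63.26° = -63.26°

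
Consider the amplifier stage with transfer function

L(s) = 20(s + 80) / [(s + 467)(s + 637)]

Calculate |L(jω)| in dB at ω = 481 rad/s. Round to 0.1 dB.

At s = jω = j481:
zero (s+80): 80 + j481 → |·| = √(80²+481²) = √237761 ≈ 487.61, ∠ = arctan(481/80) ≈ 80.56°
pole (s+467): 467 + j481 → |·| = √(467²+481²) = √449450 ≈ 670.41, ∠ = arctan(481/467) ≈ 45.85°
pole (s+637): 637 + j481 → |·| = √(637²+481²) = √637130 ≈ 798.2, ∠ = arctan(481/637) ≈ 37.06°
|L| = 20 · 487.61 / 5.3512e+05 ≈ 0.018224
Gain = 20 log₁₀(0.018224) ≈ -34.79 dB

-34.8 dB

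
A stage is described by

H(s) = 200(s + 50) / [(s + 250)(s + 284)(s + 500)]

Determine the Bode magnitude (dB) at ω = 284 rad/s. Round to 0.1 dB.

-63.6 dB

At s = jω = j284:
zero (s+50): 50 + j284 → |·| = √(50²+284²) = √83156 ≈ 288.37, ∠ = arctan(284/50) ≈ 80.02°
pole (s+250): 250 + j284 → |·| = √(250²+284²) = √143156 ≈ 378.36, ∠ = arctan(284/250) ≈ 48.64°
pole (s+284): 284 + j284 → |·| = √(284²+284²) = √161312 ≈ 401.64, ∠ = arctan(284/284) ≈ 45.00°
pole (s+500): 500 + j284 → |·| = √(500²+284²) = √330656 ≈ 575.03, ∠ = arctan(284/500) ≈ 29.60°
|H| = 200 · 288.37 / 8.7384e+07 ≈ 0.00066001
Gain = 20 log₁₀(0.00066001) ≈ -63.61 dB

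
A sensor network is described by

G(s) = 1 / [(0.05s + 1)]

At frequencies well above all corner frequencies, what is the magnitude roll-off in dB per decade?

Each pole contributes −20 dB/decade at high frequency; each zero contributes +20 dB/decade.
Net: 0 zero(s) − 1 pole(s) → -20 dB/decade.

-20 dB/decade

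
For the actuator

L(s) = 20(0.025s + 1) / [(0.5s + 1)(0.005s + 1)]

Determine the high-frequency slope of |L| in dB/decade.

-20 dB/decade

Each pole contributes −20 dB/decade at high frequency; each zero contributes +20 dB/decade.
Net: 1 zero(s) − 2 pole(s) → -20 dB/decade.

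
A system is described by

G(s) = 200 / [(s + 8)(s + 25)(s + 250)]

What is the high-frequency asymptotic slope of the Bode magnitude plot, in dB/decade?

Each pole contributes −20 dB/decade at high frequency; each zero contributes +20 dB/decade.
Net: 0 zero(s) − 3 pole(s) → -60 dB/decade.

-60 dB/decade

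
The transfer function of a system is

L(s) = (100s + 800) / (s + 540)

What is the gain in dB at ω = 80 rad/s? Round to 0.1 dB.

Substitute s = j80:
Numerator: 100(j80) + 800 = 800 + j8000
Denominator: (j80) + 540 = 540 + j80
|N| = √(800² + 8000²) ≈ 8039.9, ∠N ≈ 84.29°
|D| = √(540² + 80²) ≈ 545.89, ∠D ≈ 8.43°
|L| = 8039.9 / 545.89 ≈ 14.728
Gain = 20 log₁₀(14.728) ≈ 23.36 dB

23.4 dB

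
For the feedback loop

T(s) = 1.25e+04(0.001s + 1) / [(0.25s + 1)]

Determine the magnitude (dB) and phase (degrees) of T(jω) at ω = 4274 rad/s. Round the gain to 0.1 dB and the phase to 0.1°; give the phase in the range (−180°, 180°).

34.2 dB, -13.1°

At ω = 4274 rad/s:
zero (1 + j4274·0.001) = 1 + j4.274 → |·| ≈ 4.3894, ∠ ≈ 76.83°
pole (1 + j4274·0.25) = 1 + j1068.5 → |·| ≈ 1068.5, ∠ ≈ 89.95°
|T| = 1.25e+04 · 4.3894 / (1068.5) ≈ 51.35
Gain = 20 log₁₀(51.35) ≈ 34.21 dB
∠T = (76.83°) − (89.95°) = -13.12°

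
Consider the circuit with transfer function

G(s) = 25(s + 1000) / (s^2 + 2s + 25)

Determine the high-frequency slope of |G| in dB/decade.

Each pole contributes −20 dB/decade at high frequency; each zero contributes +20 dB/decade.
Net: 1 zero(s) − 2 pole(s) → -20 dB/decade.

-20 dB/decade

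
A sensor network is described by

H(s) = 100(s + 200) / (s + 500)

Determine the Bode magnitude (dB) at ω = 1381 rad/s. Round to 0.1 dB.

At s = jω = j1381:
zero (s+200): 200 + j1381 → |·| = √(200²+1381²) = √1947161 ≈ 1395.4, ∠ = arctan(1381/200) ≈ 81.76°
pole (s+500): 500 + j1381 → |·| = √(500²+1381²) = √2157161 ≈ 1468.7, ∠ = arctan(1381/500) ≈ 70.10°
|H| = 100 · 1395.4 / 1468.7 ≈ 95.009
Gain = 20 log₁₀(95.009) ≈ 39.56 dB

39.6 dB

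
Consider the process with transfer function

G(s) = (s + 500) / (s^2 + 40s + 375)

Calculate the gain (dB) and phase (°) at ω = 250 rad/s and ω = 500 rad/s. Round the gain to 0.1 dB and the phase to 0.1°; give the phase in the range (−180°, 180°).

ω = 250: -41.0 dB, -144.3°; ω = 500: -51.0 dB, -130.4°

Substitute s = j250:
Numerator: (j250) + 500 = 500 + j250
Denominator: (j250)^2 + 40(j250) + 375 = -62125 + j10000
|N| = √(500² + 250²) ≈ 559.02, ∠N ≈ 26.57°
|D| = √(62125² + 10000²) ≈ 62925, ∠D ≈ 170.86°
|G| = 559.02 / 62925 ≈ 0.0088839
Gain = 20 log₁₀(0.0088839) ≈ -41.03 dB
∠G = 26.57° − 170.86° = -144.29°

Substitute s = j500:
Numerator: (j500) + 500 = 500 + j500
Denominator: (j500)^2 + 40(j500) + 375 = -249625 + j20000
|N| = √(500² + 500²) ≈ 707.11, ∠N ≈ 45.00°
|D| = √(249625² + 20000²) ≈ 2.5042e+05, ∠D ≈ 175.42°
|G| = 707.11 / 2.5042e+05 ≈ 0.0028237
Gain = 20 log₁₀(0.0028237) ≈ -50.98 dB
∠G = 45.00° − 175.42° = -130.42°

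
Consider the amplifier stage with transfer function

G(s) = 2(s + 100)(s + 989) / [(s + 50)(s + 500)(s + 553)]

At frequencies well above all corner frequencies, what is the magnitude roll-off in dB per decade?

Each pole contributes −20 dB/decade at high frequency; each zero contributes +20 dB/decade.
Net: 2 zero(s) − 3 pole(s) → -20 dB/decade.

-20 dB/decade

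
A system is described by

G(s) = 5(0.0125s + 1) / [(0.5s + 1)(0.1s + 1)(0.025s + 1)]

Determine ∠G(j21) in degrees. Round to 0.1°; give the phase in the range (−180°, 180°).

-162.1°

At ω = 21 rad/s:
zero (1 + j21·0.0125) = 1 + j0.2625 → |·| ≈ 1.0339, ∠ ≈ 14.71°
pole (1 + j21·0.5) = 1 + j10.5 → |·| ≈ 10.548, ∠ ≈ 84.56°
pole (1 + j21·0.1) = 1 + j2.1 → |·| ≈ 2.3259, ∠ ≈ 64.54°
pole (1 + j21·0.025) = 1 + j0.525 → |·| ≈ 1.1294, ∠ ≈ 27.70°
∠G = (14.71°) − (84.56° + 64.54° + 27.70°) = -162.09°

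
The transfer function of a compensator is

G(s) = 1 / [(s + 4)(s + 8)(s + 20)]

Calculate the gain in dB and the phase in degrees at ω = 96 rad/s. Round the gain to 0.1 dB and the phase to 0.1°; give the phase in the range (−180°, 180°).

At s = jω = j96:
pole (s+4): 4 + j96 → |·| = √(4²+96²) = √9232 ≈ 96.083, ∠ = arctan(96/4) ≈ 87.61°
pole (s+8): 8 + j96 → |·| = √(8²+96²) = √9280 ≈ 96.333, ∠ = arctan(96/8) ≈ 85.24°
pole (s+20): 20 + j96 → |·| = √(20²+96²) = √9616 ≈ 98.061, ∠ = arctan(96/20) ≈ 78.23°
|G| = 1 / 9.0765e+05 ≈ 1.1017e-06
Gain = 20 log₁₀(1.1017e-06) ≈ -119.16 dB
∠G = 0.00° − 251.08° = -251.08° ≡ 108.92° (principal value)

-119.2 dB, 108.9°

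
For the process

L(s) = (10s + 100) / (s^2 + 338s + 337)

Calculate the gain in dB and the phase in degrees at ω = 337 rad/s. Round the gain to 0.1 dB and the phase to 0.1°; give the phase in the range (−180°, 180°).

Substitute s = j337:
Numerator: 10(j337) + 100 = 100 + j3370
Denominator: (j337)^2 + 338(j337) + 337 = -113232 + j113906
|N| = √(100² + 3370²) ≈ 3371.5, ∠N ≈ 88.30°
|D| = √(113232² + 113906²) ≈ 1.6061e+05, ∠D ≈ 134.83°
|L| = 3371.5 / 1.6061e+05 ≈ 0.020992
Gain = 20 log₁₀(0.020992) ≈ -33.56 dB
∠L = 88.30° − 134.83° = -46.53°

-33.6 dB, -46.5°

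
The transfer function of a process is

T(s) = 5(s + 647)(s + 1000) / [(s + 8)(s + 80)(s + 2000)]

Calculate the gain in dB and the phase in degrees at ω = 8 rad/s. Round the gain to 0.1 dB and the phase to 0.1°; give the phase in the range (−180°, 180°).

5.0 dB, -49.8°

At s = jω = j8:
zero (s+647): 647 + j8 → |·| = √(647²+8²) = √418673 ≈ 647.05, ∠ = arctan(8/647) ≈ 0.71°
zero (s+1000): 1000 + j8 → |·| = √(1000²+8²) = √1000064 ≈ 1000, ∠ = arctan(8/1000) ≈ 0.46°
pole (s+8): 8 + j8 → |·| = √(8²+8²) = √128 ≈ 11.314, ∠ = arctan(8/8) ≈ 45.00°
pole (s+80): 80 + j8 → |·| = √(80²+8²) = √6464 ≈ 80.399, ∠ = arctan(8/80) ≈ 5.71°
pole (s+2000): 2000 + j8 → |·| = √(2000²+8²) = √4000064 ≈ 2000, ∠ = arctan(8/2000) ≈ 0.23°
|T| = 5 · 6.4705e+05 / 1.8193e+06 ≈ 1.7783
Gain = 20 log₁₀(1.7783) ≈ 5.00 dB
∠T = 1.17° − 50.94° = -49.77°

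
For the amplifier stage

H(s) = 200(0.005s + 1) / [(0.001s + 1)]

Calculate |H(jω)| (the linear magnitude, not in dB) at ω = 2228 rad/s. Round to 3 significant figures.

At ω = 2228 rad/s:
zero (1 + j2228·0.005) = 1 + j11.14 → |·| ≈ 11.185, ∠ ≈ 84.87°
pole (1 + j2228·0.001) = 1 + j2.228 → |·| ≈ 2.4421, ∠ ≈ 65.83°
|H| = 200 · 11.185 / (2.4421) ≈ 916.01

916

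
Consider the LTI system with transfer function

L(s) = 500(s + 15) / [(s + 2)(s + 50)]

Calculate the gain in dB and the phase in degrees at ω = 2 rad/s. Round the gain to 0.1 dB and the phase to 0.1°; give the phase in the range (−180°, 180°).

At s = jω = j2:
zero (s+15): 15 + j2 → |·| = √(15²+2²) = √229 ≈ 15.133, ∠ = arctan(2/15) ≈ 7.59°
pole (s+2): 2 + j2 → |·| = √(2²+2²) = √8 ≈ 2.8284, ∠ = arctan(2/2) ≈ 45.00°
pole (s+50): 50 + j2 → |·| = √(50²+2²) = √2504 ≈ 50.04, ∠ = arctan(2/50) ≈ 2.29°
|L| = 500 · 15.133 / 141.53 ≈ 53.462
Gain = 20 log₁₀(53.462) ≈ 34.56 dB
∠L = 7.59° − 47.29° = -39.70°

34.6 dB, -39.7°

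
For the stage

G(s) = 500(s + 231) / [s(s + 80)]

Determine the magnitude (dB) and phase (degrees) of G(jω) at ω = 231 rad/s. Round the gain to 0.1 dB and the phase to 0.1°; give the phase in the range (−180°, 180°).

At s = jω = j231:
zero (s+231): 231 + j231 → |·| = √(231²+231²) = √106722 ≈ 326.68, ∠ = arctan(231/231) ≈ 45.00°
pole (s+80): 80 + j231 → |·| = √(80²+231²) = √59761 ≈ 244.46, ∠ = arctan(231/80) ≈ 70.90°
pole at origin: |s| = 231, ∠ = 90.00° (in denominator)
|G| = 500 · 326.68 / 56470 ≈ 2.8925
Gain = 20 log₁₀(2.8925) ≈ 9.23 dB
∠G = 45.00° − 160.90° = -115.90°

9.2 dB, -115.9°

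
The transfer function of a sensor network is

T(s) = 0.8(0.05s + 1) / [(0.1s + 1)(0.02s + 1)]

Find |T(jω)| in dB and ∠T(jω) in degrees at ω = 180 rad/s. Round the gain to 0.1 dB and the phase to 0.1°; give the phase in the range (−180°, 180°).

At ω = 180 rad/s:
zero (1 + j180·0.05) = 1 + j9 → |·| ≈ 9.0554, ∠ ≈ 83.66°
pole (1 + j180·0.1) = 1 + j18 → |·| ≈ 18.028, ∠ ≈ 86.82°
pole (1 + j180·0.02) = 1 + j3.6 → |·| ≈ 3.7363, ∠ ≈ 74.48°
|T| = 0.8 · 9.0554 / (18.028 · 3.7363) ≈ 0.10755
Gain = 20 log₁₀(0.10755) ≈ -19.37 dB
∠T = (83.66°) − (86.82° + 74.48°) = -77.64°

-19.4 dB, -77.6°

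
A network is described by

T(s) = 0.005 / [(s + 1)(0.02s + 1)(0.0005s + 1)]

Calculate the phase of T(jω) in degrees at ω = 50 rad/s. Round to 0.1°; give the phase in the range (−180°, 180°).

At ω = 50 rad/s:
pole (1 + j50·1) = 1 + j50 → |·| ≈ 50.01, ∠ ≈ 88.85°
pole (1 + j50·0.02) = 1 + j1 → |·| ≈ 1.4142, ∠ ≈ 45.00°
pole (1 + j50·0.0005) = 1 + j0.025 → |·| ≈ 1.0003, ∠ ≈ 1.43°
∠T = (0°) − (88.85° + 45.00° + 1.43°) = -135.28°

-135.3°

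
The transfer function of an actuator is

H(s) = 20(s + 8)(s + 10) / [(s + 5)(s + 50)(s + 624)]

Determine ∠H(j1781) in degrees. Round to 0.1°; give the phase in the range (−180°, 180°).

At s = jω = j1781:
zero (s+8): 8 + j1781 → |·| = √(8²+1781²) = √3172025 ≈ 1781, ∠ = arctan(1781/8) ≈ 89.74°
zero (s+10): 10 + j1781 → |·| = √(10²+1781²) = √3172061 ≈ 1781, ∠ = arctan(1781/10) ≈ 89.68°
pole (s+5): 5 + j1781 → |·| = √(5²+1781²) = √3171986 ≈ 1781, ∠ = arctan(1781/5) ≈ 89.84°
pole (s+50): 50 + j1781 → |·| = √(50²+1781²) = √3174461 ≈ 1781.7, ∠ = arctan(1781/50) ≈ 88.39°
pole (s+624): 624 + j1781 → |·| = √(624²+1781²) = √3561337 ≈ 1887.2, ∠ = arctan(1781/624) ≈ 70.69°
∠H = 179.42° − 248.92° = -69.50°

-69.5°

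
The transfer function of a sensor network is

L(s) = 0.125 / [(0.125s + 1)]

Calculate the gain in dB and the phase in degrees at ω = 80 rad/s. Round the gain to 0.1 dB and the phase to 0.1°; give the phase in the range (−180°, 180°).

-38.1 dB, -84.3°

At ω = 80 rad/s:
pole (1 + j80·0.125) = 1 + j10 → |·| ≈ 10.05, ∠ ≈ 84.29°
|L| = 0.125 · 1 / (10.05) ≈ 0.012438
Gain = 20 log₁₀(0.012438) ≈ -38.10 dB
∠L = (0°) − (84.29°) = -84.29°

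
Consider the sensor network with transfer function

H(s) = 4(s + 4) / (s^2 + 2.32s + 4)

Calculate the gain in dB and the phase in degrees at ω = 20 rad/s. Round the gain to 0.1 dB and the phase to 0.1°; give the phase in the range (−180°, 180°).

-13.8 dB, -94.6°

At s = jω = j20:
zero (s+4): 4 + j20 → |·| = √(4²+20²) = √416 ≈ 20.396, ∠ = arctan(20/4) ≈ 78.69°
quadratic: (j20)² + 2.32·j20 + 4 = -396 + j46.4 → |·| ≈ 398.71, ∠ ≈ 173.32°
|H| = 4 · 20.396 / 398.71 ≈ 0.20462
Gain = 20 log₁₀(0.20462) ≈ -13.78 dB
∠H = 78.69° − 173.32° = -94.63°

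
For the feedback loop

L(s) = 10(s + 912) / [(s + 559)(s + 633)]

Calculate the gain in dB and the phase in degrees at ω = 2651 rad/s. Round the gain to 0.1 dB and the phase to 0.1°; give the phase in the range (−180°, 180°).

-48.4 dB, -83.6°

At s = jω = j2651:
zero (s+912): 912 + j2651 → |·| = √(912²+2651²) = √7859545 ≈ 2803.5, ∠ = arctan(2651/912) ≈ 71.02°
pole (s+559): 559 + j2651 → |·| = √(559²+2651²) = √7340282 ≈ 2709.3, ∠ = arctan(2651/559) ≈ 78.09°
pole (s+633): 633 + j2651 → |·| = √(633²+2651²) = √7428490 ≈ 2725.5, ∠ = arctan(2651/633) ≈ 76.57°
|L| = 10 · 2803.5 / 7.3842e+06 ≈ 0.0037966
Gain = 20 log₁₀(0.0037966) ≈ -48.41 dB
∠L = 71.02° − 154.66° = -83.64°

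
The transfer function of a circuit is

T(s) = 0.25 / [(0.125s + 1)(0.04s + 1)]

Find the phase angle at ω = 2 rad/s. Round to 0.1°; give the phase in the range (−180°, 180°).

At ω = 2 rad/s:
pole (1 + j2·0.125) = 1 + j0.25 → |·| ≈ 1.0308, ∠ ≈ 14.04°
pole (1 + j2·0.04) = 1 + j0.08 → |·| ≈ 1.0032, ∠ ≈ 4.57°
∠T = (0°) − (14.04° + 4.57°) = -18.61°

-18.6°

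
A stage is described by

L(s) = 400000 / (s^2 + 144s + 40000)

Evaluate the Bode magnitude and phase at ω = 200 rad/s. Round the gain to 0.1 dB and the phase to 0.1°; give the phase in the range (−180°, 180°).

22.9 dB, -90.0°

At s = jω = j200:
quadratic: (j200)² + 144·j200 + 40000 = 0 + j28800 → |·| ≈ 28800, ∠ ≈ 90.00°
|L| = 400000 / 28800 ≈ 13.889
Gain = 20 log₁₀(13.889) ≈ 22.85 dB
∠L = 0.00° − 90.00° = -90.00°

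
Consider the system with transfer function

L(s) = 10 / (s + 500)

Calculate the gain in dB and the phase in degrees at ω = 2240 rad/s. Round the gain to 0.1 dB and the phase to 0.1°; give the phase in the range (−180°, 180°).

-47.2 dB, -77.4°

Substitute s = j2240:
Numerator: 10 = 10 + j0
Denominator: (j2240) + 500 = 500 + j2240
|N| = √(10² + 0²) ≈ 10, ∠N ≈ 0.00°
|D| = √(500² + 2240²) ≈ 2295.1, ∠D ≈ 77.42°
|L| = 10 / 2295.1 ≈ 0.0043571
Gain = 20 log₁₀(0.0043571) ≈ -47.22 dB
∠L = 0.00° − 77.42° = -77.42°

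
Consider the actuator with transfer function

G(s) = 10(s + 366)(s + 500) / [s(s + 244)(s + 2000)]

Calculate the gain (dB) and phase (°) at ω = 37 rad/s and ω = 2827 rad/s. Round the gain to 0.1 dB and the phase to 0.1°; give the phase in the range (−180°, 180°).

At s = jω = j37:
zero (s+366): 366 + j37 → |·| = √(366²+37²) = √135325 ≈ 367.87, ∠ = arctan(37/366) ≈ 5.77°
zero (s+500): 500 + j37 → |·| = √(500²+37²) = √251369 ≈ 501.37, ∠ = arctan(37/500) ≈ 4.23°
pole (s+244): 244 + j37 → |·| = √(244²+37²) = √60905 ≈ 246.79, ∠ = arctan(37/244) ≈ 8.62°
pole (s+2000): 2000 + j37 → |·| = √(2000²+37²) = √4001369 ≈ 2000.3, ∠ = arctan(37/2000) ≈ 1.06°
pole at origin: |s| = 37, ∠ = 90.00° (in denominator)
|G| = 10 · 1.8444e+05 / 1.8265e+07 ≈ 0.10098
Gain = 20 log₁₀(0.10098) ≈ -19.92 dB
∠G = 10.00° − 99.68° = -89.68°

At s = jω = j2827:
zero (s+366): 366 + j2827 → |·| = √(366²+2827²) = √8125885 ≈ 2850.6, ∠ = arctan(2827/366) ≈ 82.62°
zero (s+500): 500 + j2827 → |·| = √(500²+2827²) = √8241929 ≈ 2870.9, ∠ = arctan(2827/500) ≈ 79.97°
pole (s+244): 244 + j2827 → |·| = √(244²+2827²) = √8051465 ≈ 2837.5, ∠ = arctan(2827/244) ≈ 85.07°
pole (s+2000): 2000 + j2827 → |·| = √(2000²+2827²) = √11991929 ≈ 3462.9, ∠ = arctan(2827/2000) ≈ 54.72°
pole at origin: |s| = 2827, ∠ = 90.00° (in denominator)
|G| = 10 · 8.1838e+06 / 2.7778e+10 ≈ 0.0029461
Gain = 20 log₁₀(0.0029461) ≈ -50.62 dB
∠G = 162.59° − 229.79° = -67.20°

ω = 37: -19.9 dB, -89.7°; ω = 2827: -50.6 dB, -67.2°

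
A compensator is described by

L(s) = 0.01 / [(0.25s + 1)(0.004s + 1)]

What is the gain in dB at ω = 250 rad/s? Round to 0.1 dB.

At ω = 250 rad/s:
pole (1 + j250·0.25) = 1 + j62.5 → |·| ≈ 62.508, ∠ ≈ 89.08°
pole (1 + j250·0.004) = 1 + j1 → |·| ≈ 1.4142, ∠ ≈ 45.00°
|L| = 0.01 · 1 / (62.508 · 1.4142) ≈ 0.00011312
Gain = 20 log₁₀(0.00011312) ≈ -78.93 dB

-78.9 dB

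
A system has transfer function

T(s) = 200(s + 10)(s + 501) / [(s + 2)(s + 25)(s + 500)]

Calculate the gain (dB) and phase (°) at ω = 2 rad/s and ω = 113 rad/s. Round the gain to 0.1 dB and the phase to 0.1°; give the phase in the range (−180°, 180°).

ω = 2: 29.2 dB, -38.3°; ω = 113: 4.8 dB, -81.6°

At s = jω = j2:
zero (s+10): 10 + j2 → |·| = √(10²+2²) = √104 ≈ 10.198, ∠ = arctan(2/10) ≈ 11.31°
zero (s+501): 501 + j2 → |·| = √(501²+2²) = √251005 ≈ 501, ∠ = arctan(2/501) ≈ 0.23°
pole (s+2): 2 + j2 → |·| = √(2²+2²) = √8 ≈ 2.8284, ∠ = arctan(2/2) ≈ 45.00°
pole (s+25): 25 + j2 → |·| = √(25²+2²) = √629 ≈ 25.08, ∠ = arctan(2/25) ≈ 4.57°
pole (s+500): 500 + j2 → |·| = √(500²+2²) = √250004 ≈ 500, ∠ = arctan(2/500) ≈ 0.23°
|T| = 200 · 5109.2 / 35468 ≈ 28.81
Gain = 20 log₁₀(28.81) ≈ 29.19 dB
∠T = 11.54° − 49.80° = -38.26°

At s = jω = j113:
zero (s+10): 10 + j113 → |·| = √(10²+113²) = √12869 ≈ 113.44, ∠ = arctan(113/10) ≈ 84.94°
zero (s+501): 501 + j113 → |·| = √(501²+113²) = √263770 ≈ 513.59, ∠ = arctan(113/501) ≈ 12.71°
pole (s+2): 2 + j113 → |·| = √(2²+113²) = √12773 ≈ 113.02, ∠ = arctan(113/2) ≈ 88.99°
pole (s+25): 25 + j113 → |·| = √(25²+113²) = √13394 ≈ 115.73, ∠ = arctan(113/25) ≈ 77.52°
pole (s+500): 500 + j113 → |·| = √(500²+113²) = √262769 ≈ 512.61, ∠ = arctan(113/500) ≈ 12.73°
|T| = 200 · 58262 / 6.7048e+06 ≈ 1.7379
Gain = 20 log₁₀(1.7379) ≈ 4.80 dB
∠T = 97.65° − 179.24° = -81.59°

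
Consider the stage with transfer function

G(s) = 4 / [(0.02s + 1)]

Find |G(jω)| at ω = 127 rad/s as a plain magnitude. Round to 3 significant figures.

At ω = 127 rad/s:
pole (1 + j127·0.02) = 1 + j2.54 → |·| ≈ 2.7298, ∠ ≈ 68.51°
|G| = 4 · 1 / (2.7298) ≈ 1.4653

1.47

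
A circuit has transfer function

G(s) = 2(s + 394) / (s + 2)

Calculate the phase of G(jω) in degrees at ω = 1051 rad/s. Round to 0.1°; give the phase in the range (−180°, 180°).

-20.4°

At s = jω = j1051:
zero (s+394): 394 + j1051 → |·| = √(394²+1051²) = √1259837 ≈ 1122.4, ∠ = arctan(1051/394) ≈ 69.45°
pole (s+2): 2 + j1051 → |·| = √(2²+1051²) = √1104605 ≈ 1051, ∠ = arctan(1051/2) ≈ 89.89°
∠G = 69.45° − 89.89° = -20.44°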